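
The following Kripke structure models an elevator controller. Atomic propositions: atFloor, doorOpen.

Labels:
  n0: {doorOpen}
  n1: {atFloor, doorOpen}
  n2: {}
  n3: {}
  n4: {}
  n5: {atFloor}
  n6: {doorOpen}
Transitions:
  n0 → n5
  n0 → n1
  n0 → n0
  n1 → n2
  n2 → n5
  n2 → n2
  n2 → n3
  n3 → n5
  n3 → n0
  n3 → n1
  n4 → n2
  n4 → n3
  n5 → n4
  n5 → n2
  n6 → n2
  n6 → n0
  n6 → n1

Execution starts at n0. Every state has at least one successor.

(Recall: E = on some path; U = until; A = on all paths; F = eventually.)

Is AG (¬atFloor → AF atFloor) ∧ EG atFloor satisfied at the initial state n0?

No

States satisfying ¬atFloor → AF atFloor: {n1, n5}.
States satisfying AG (¬atFloor → AF atFloor): ∅.
States satisfying atFloor: {n1, n5}.
States satisfying EG atFloor: ∅.
States satisfying AG (¬atFloor → AF atFloor) ∧ EG atFloor: ∅.
n0 ∉ Sat(AG (¬atFloor → AF atFloor) ∧ EG atFloor).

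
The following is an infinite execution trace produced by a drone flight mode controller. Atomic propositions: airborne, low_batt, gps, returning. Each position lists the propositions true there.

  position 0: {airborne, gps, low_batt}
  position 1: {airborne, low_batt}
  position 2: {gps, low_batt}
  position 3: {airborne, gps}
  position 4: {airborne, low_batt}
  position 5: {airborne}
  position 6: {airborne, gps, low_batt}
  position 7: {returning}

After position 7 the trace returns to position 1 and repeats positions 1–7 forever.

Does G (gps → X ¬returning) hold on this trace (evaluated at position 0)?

gps → X ¬returning must hold at every position from 0 onward. It fails at position 6, so G (gps → X ¬returning) is false.
Positions where gps holds: 0, 2, 3, 6.
Check X ¬returning at each: 0→ok, 2→ok, 3→ok, 6→fails.

Does not hold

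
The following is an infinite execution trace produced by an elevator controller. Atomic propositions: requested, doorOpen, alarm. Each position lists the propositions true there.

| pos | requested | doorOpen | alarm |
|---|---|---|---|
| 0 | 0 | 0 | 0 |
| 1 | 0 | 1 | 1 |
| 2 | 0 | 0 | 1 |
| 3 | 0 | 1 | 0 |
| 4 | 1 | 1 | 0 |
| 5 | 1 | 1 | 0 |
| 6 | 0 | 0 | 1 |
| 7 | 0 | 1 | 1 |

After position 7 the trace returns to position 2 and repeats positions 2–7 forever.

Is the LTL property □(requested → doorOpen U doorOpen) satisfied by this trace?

Yes

requested → doorOpen U doorOpen holds at every position 0..7, and those are all positions ever visited, so □(requested → doorOpen U doorOpen) holds.
Positions where requested holds: 4, 5.
Check doorOpen U doorOpen at each: 4→ok, 5→ok.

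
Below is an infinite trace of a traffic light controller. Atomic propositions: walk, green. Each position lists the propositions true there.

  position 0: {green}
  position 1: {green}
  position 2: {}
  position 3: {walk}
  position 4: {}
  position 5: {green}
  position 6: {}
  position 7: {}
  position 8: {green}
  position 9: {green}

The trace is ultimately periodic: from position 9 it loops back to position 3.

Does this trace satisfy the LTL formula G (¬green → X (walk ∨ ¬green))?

¬green → X (walk ∨ ¬green) must hold at every position from 0 onward. It fails at position 4, so G (¬green → X (walk ∨ ¬green)) is false.
Positions where ¬green holds: 2, 3, 4, 6, 7.
Check X (walk ∨ ¬green) at each: 2→ok, 3→ok, 4→fails, 6→ok, 7→fails.

No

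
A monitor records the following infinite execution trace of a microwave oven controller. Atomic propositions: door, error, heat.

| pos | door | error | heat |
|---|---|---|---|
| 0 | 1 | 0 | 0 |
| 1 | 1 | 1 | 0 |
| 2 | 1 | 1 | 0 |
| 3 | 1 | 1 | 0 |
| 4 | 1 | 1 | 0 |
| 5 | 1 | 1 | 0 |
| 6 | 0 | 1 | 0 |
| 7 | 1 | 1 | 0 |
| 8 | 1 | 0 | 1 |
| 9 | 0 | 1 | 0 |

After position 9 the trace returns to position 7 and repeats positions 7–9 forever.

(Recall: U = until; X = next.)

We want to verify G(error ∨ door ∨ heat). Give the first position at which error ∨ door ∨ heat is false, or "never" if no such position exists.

error ∨ door ∨ heat holds at every position 0..9, and those are all the positions the trace ever visits, so the invariant G(error ∨ door ∨ heat) is never violated.

never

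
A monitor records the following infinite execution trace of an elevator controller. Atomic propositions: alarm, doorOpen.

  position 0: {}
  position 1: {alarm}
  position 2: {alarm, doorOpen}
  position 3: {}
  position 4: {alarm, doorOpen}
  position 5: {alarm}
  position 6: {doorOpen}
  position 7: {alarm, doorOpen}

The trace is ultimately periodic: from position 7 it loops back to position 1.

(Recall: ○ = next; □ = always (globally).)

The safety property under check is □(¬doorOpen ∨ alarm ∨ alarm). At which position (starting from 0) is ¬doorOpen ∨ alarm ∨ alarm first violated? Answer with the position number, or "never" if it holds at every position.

6

Check ¬doorOpen ∨ alarm ∨ alarm at each position in order: 0 ✓, 1 ✓, 2 ✓, 3 ✓, 4 ✓, 5 ✓.
At position 6 the labels are {doorOpen}, so ¬doorOpen ∨ alarm ∨ alarm is false there. This is the first violation.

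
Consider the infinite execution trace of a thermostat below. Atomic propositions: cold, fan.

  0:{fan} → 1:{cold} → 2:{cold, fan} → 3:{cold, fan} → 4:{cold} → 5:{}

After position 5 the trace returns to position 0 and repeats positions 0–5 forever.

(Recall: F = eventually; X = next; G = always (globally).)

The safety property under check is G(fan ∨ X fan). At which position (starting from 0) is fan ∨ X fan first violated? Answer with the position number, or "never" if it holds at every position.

4

Check fan ∨ X fan at each position in order: 0 ✓, 1 ✓, 2 ✓, 3 ✓.
At position 4 the labels are {cold} and the next position 5 has {}, so fan ∨ X fan is false there. This is the first violation.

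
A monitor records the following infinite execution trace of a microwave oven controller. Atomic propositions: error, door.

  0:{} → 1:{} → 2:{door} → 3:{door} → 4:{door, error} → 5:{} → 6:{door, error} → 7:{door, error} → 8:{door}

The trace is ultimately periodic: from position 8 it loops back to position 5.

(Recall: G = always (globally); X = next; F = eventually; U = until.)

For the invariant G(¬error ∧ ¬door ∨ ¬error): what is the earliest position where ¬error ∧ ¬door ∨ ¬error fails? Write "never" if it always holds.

Check ¬error ∧ ¬door ∨ ¬error at each position in order: 0 ✓, 1 ✓, 2 ✓, 3 ✓.
At position 4 the labels are {door, error}, so ¬error ∧ ¬door ∨ ¬error is false there. This is the first violation.

4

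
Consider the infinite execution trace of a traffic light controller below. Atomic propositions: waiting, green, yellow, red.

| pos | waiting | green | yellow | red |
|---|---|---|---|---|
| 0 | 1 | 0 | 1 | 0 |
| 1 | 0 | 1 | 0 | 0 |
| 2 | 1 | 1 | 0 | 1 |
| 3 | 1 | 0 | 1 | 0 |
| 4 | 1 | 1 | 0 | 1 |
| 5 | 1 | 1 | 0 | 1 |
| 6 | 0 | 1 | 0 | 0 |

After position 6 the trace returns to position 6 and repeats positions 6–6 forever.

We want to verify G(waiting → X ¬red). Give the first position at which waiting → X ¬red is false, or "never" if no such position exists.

3

Check waiting → X ¬red at each position in order: 0 ✓, 1 ✓, 2 ✓.
At position 3 the labels are {waiting, yellow} and the next position 4 has {green, red, waiting}, so waiting → X ¬red is false there. This is the first violation.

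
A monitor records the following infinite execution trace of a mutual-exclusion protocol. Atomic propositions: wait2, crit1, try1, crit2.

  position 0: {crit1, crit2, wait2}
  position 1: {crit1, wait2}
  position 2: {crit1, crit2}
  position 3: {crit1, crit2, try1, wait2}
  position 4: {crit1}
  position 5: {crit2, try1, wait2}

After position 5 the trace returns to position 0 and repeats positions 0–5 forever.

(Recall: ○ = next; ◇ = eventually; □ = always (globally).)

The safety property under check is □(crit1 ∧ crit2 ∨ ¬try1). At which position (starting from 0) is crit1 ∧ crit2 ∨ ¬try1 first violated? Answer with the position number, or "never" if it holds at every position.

Check crit1 ∧ crit2 ∨ ¬try1 at each position in order: 0 ✓, 1 ✓, 2 ✓, 3 ✓, 4 ✓.
At position 5 the labels are {crit2, try1, wait2}, so crit1 ∧ crit2 ∨ ¬try1 is false there. This is the first violation.

5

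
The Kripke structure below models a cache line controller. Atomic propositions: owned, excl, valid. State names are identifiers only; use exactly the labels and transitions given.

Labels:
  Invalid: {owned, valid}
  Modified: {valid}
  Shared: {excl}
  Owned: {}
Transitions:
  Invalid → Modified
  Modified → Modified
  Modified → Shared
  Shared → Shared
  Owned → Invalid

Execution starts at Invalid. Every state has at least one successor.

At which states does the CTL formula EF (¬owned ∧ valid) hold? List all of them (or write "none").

{Invalid, Modified, Owned}

States satisfying ¬owned ∧ valid: {Modified}.
States satisfying EF (¬owned ∧ valid): {Invalid, Modified, Owned}.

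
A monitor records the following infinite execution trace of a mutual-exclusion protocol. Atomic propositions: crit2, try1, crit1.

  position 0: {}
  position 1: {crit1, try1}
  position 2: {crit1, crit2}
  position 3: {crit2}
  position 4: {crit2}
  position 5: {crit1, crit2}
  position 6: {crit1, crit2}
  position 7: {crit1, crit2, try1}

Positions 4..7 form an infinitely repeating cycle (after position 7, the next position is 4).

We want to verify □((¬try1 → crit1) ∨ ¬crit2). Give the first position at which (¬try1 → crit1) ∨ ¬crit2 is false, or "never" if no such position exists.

3

Check (¬try1 → crit1) ∨ ¬crit2 at each position in order: 0 ✓, 1 ✓, 2 ✓.
At position 3 the labels are {crit2}, so (¬try1 → crit1) ∨ ¬crit2 is false there. This is the first violation.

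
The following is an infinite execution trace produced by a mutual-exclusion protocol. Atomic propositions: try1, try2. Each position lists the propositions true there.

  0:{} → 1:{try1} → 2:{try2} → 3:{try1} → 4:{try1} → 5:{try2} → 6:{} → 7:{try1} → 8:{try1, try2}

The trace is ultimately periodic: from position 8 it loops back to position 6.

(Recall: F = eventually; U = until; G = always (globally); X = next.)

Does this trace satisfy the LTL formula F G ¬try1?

G ¬try1 is false at every position 0..8, so it never becomes true and F G ¬try1 fails.

Does not hold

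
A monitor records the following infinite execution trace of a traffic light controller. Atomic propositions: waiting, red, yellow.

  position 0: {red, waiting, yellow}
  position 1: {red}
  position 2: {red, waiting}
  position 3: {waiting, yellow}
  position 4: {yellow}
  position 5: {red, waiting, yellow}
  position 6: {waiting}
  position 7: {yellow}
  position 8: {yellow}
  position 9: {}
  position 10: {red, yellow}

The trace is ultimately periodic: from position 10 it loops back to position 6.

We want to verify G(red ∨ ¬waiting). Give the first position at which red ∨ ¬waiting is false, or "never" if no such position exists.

Check red ∨ ¬waiting at each position in order: 0 ✓, 1 ✓, 2 ✓.
At position 3 the labels are {waiting, yellow}, so red ∨ ¬waiting is false there. This is the first violation.

3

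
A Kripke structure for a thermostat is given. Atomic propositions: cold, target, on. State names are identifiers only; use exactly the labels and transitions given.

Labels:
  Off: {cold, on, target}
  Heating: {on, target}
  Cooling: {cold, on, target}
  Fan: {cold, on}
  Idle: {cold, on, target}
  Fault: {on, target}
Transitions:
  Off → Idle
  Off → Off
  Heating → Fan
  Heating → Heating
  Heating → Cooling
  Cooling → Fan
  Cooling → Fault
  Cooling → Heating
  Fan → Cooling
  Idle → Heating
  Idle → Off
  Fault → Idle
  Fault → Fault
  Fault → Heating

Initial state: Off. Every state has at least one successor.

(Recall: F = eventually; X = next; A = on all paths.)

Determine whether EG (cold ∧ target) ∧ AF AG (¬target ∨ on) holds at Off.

States satisfying cold ∧ target: {Off, Cooling, Idle}.
States satisfying EG (cold ∧ target): {Off, Idle}.
States satisfying AG (¬target ∨ on): {Off, Heating, Cooling, Fan, Idle, Fault}.
States satisfying AF AG (¬target ∨ on): {Off, Heating, Cooling, Fan, Idle, Fault}.
States satisfying EG (cold ∧ target) ∧ AF AG (¬target ∨ on): {Off, Idle}.
Off ∈ Sat(EG (cold ∧ target) ∧ AF AG (¬target ∨ on)).

Yes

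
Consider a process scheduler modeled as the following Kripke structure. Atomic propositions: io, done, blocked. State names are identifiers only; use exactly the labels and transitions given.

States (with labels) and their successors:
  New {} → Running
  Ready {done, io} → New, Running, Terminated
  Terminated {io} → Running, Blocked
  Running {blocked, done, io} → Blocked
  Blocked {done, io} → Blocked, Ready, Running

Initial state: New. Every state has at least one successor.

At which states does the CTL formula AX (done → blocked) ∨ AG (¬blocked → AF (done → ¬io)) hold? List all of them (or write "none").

States satisfying done → blocked: {New, Terminated, Running}.
States satisfying AX (done → blocked): {New, Ready}.
States satisfying ¬blocked → AF (done → ¬io): {New, Terminated, Running}.
States satisfying AG (¬blocked → AF (done → ¬io)): ∅.
States satisfying AX (done → blocked) ∨ AG (¬blocked → AF (done → ¬io)): {New, Ready}.

{New, Ready}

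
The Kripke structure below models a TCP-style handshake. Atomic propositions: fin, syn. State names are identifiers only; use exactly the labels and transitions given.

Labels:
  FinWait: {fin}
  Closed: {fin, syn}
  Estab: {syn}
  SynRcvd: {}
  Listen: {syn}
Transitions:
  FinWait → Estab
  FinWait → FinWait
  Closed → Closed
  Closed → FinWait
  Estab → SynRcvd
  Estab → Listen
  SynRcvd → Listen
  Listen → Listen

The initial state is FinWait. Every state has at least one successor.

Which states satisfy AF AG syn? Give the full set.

{Estab, SynRcvd, Listen}

States satisfying AG syn: {Listen}.
States satisfying AF AG syn: {Estab, SynRcvd, Listen}.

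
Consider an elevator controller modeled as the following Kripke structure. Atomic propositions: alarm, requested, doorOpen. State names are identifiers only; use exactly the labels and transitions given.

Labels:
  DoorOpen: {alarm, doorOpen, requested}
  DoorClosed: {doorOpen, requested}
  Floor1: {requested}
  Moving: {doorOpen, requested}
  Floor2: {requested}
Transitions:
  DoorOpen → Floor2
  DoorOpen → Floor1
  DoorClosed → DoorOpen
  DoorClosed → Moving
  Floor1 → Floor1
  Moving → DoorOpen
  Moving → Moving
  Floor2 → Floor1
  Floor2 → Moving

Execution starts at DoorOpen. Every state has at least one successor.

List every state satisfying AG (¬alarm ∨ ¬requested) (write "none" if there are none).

{Floor1}

States satisfying ¬alarm ∨ ¬requested: {DoorClosed, Floor1, Moving, Floor2}.
States satisfying AG (¬alarm ∨ ¬requested): {Floor1}.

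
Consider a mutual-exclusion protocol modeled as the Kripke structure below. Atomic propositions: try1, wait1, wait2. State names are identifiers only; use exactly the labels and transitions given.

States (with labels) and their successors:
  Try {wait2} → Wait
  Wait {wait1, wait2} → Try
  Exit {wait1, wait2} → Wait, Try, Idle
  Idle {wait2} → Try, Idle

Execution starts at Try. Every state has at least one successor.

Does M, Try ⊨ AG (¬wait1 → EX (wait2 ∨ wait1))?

Holds

States satisfying ¬wait1 → EX (wait2 ∨ wait1): {Try, Wait, Exit, Idle}.
States satisfying AG (¬wait1 → EX (wait2 ∨ wait1)): {Try, Wait, Exit, Idle}.
Every state reachable from Try satisfies ¬wait1 → EX (wait2 ∨ wait1).
Try ∈ Sat(AG (¬wait1 → EX (wait2 ∨ wait1))).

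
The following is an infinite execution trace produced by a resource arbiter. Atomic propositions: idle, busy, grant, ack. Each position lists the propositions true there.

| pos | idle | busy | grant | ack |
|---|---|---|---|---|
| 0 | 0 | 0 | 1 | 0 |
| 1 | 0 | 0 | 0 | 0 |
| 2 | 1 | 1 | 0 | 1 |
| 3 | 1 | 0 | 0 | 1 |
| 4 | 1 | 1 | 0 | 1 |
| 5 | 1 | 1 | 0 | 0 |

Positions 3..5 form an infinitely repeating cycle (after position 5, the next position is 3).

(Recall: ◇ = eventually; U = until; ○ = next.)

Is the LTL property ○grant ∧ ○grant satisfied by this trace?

The position after 0 is 1; grant is false there.
The position after 0 is 1; grant is false there.
At position 0: ○grant is false; ○grant is false; so ○grant ∧ ○grant is false.

No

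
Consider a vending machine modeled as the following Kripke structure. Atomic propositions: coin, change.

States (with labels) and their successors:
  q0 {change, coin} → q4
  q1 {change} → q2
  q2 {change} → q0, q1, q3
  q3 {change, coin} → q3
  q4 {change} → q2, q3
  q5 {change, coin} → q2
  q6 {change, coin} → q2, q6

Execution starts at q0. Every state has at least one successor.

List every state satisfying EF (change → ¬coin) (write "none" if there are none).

{q0, q1, q2, q4, q5, q6}

States satisfying change → ¬coin: {q1, q2, q4}.
States satisfying EF (change → ¬coin): {q0, q1, q2, q4, q5, q6}.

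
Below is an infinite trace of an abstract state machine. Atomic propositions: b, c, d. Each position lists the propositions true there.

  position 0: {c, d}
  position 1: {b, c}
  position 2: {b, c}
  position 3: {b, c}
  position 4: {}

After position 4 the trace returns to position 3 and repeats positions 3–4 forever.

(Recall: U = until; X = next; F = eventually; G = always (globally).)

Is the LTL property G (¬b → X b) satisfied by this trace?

Holds

¬b → X b holds at every position 0..4, and those are all positions ever visited, so G (¬b → X b) holds.
Positions where ¬b holds: 0, 4.
Check X b at each: 0→ok, 4→ok.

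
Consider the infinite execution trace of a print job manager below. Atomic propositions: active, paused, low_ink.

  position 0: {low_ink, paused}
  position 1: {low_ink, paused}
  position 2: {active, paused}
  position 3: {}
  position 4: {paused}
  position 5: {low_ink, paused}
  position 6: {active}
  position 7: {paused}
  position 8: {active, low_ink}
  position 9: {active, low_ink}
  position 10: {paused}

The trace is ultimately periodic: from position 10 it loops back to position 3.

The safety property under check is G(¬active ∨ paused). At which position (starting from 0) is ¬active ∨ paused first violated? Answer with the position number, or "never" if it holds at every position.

6

Check ¬active ∨ paused at each position in order: 0 ✓, 1 ✓, 2 ✓, 3 ✓, 4 ✓, 5 ✓.
At position 6 the labels are {active}, so ¬active ∨ paused is false there. This is the first violation.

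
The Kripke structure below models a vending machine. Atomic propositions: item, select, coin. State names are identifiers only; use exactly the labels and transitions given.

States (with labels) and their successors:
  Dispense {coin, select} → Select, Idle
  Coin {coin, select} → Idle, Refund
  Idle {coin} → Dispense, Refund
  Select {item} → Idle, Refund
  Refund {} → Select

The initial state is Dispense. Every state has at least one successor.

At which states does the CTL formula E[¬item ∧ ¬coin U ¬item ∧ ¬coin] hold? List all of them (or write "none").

{Refund}

States satisfying ¬item ∧ ¬coin: {Refund}.
States satisfying E[¬item ∧ ¬coin U ¬item ∧ ¬coin]: {Refund}.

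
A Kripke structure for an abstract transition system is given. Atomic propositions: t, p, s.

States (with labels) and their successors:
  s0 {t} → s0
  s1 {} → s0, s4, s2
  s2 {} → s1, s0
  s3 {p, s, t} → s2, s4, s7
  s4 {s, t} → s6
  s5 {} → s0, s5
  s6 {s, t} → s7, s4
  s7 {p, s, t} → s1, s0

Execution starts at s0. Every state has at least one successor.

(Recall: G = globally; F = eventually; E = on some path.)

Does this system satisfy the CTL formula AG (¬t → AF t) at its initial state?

States satisfying ¬t → AF t: {s0, s3, s4, s6, s7}.
States satisfying AG (¬t → AF t): {s0}.
Every state reachable from s0 satisfies ¬t → AF t.
s0 ∈ Sat(AG (¬t → AF t)).

Satisfied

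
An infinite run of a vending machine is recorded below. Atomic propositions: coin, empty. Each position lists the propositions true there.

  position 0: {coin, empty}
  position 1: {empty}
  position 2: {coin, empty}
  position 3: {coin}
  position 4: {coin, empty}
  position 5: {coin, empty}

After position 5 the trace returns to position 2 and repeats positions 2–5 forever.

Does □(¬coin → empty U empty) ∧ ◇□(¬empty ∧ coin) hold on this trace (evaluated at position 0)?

Does not hold

¬coin → empty U empty holds at every position 0..5, and those are all positions ever visited, so □(¬coin → empty U empty) holds.
Positions where ¬coin holds: 1.
Check empty U empty at each: 1→ok.
□(¬empty ∧ coin) is false at every position 0..5, so it never becomes true and ◇□(¬empty ∧ coin) fails.
At position 0: □(¬coin → empty U empty) is true; ◇□(¬empty ∧ coin) is false; so □(¬coin → empty U empty) ∧ ◇□(¬empty ∧ coin) is false.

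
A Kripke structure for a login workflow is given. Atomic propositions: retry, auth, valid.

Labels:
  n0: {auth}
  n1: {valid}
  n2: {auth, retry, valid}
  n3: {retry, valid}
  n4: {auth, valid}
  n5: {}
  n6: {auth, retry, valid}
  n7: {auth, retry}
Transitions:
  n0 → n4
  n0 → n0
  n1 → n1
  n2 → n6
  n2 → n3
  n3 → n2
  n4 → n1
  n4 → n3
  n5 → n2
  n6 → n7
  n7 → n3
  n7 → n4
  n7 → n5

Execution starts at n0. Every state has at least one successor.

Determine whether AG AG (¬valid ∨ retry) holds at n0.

No

States satisfying AG (¬valid ∨ retry): ∅.
States satisfying AG AG (¬valid ∨ retry): ∅.
n0 is reachable from n0 and violates AG (¬valid ∨ retry), so AG fails at n0.
n0 ∉ Sat(AG AG (¬valid ∨ retry)).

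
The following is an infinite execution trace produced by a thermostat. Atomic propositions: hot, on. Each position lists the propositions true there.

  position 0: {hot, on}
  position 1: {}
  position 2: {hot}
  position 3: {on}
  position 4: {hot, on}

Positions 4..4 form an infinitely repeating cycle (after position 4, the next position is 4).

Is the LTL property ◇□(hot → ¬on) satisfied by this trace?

Does not hold

□(hot → ¬on) is false at every position 0..4, so it never becomes true and ◇□(hot → ¬on) fails.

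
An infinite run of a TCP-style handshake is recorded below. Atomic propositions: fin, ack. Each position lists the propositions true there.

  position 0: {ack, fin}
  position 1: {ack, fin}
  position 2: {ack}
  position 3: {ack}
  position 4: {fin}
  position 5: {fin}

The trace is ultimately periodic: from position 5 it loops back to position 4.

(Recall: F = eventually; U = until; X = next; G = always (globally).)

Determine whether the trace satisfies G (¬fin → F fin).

Holds

¬fin → F fin holds at every position 0..5, and those are all positions ever visited, so G (¬fin → F fin) holds.
Positions where ¬fin holds: 2, 3.
Check F fin at each: 2→ok, 3→ok.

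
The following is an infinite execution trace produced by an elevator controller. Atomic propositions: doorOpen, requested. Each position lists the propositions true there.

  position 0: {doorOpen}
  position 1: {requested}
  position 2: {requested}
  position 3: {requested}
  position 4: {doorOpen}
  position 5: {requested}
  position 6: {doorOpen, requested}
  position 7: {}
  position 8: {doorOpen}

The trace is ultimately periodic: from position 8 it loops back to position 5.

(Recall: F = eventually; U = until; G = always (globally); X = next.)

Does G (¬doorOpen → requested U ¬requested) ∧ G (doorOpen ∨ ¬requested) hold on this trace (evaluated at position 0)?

Violated

¬doorOpen → requested U ¬requested holds at every position 0..8, and those are all positions ever visited, so G (¬doorOpen → requested U ¬requested) holds.
Positions where ¬doorOpen holds: 1, 2, 3, 5, 7.
Check requested U ¬requested at each: 1→ok, 2→ok, 3→ok, 5→ok, 7→ok.
doorOpen ∨ ¬requested must hold at every position from 0 onward. It fails at position 1, so G (doorOpen ∨ ¬requested) is false.
At position 0: G (¬doorOpen → requested U ¬requested) is true; G (doorOpen ∨ ¬requested) is false; so G (¬doorOpen → requested U ¬requested) ∧ G (doorOpen ∨ ¬requested) is false.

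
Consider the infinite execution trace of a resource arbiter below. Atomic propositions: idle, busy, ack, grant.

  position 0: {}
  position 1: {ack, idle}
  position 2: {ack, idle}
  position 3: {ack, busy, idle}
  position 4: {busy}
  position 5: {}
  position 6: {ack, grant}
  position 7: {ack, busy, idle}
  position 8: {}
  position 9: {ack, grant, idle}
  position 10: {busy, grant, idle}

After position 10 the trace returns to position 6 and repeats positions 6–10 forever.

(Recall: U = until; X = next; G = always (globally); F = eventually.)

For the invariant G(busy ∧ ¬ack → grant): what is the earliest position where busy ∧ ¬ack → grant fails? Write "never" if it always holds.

4

Check busy ∧ ¬ack → grant at each position in order: 0 ✓, 1 ✓, 2 ✓, 3 ✓.
At position 4 the labels are {busy}, so busy ∧ ¬ack → grant is false there. This is the first violation.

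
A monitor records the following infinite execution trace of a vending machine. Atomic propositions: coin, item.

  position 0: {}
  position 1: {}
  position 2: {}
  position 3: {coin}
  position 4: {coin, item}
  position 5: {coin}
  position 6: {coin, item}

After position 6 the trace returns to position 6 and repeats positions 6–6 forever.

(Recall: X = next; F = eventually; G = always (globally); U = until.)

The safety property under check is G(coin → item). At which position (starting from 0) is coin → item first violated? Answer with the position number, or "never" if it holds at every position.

3

Check coin → item at each position in order: 0 ✓, 1 ✓, 2 ✓.
At position 3 the labels are {coin}, so coin → item is false there. This is the first violation.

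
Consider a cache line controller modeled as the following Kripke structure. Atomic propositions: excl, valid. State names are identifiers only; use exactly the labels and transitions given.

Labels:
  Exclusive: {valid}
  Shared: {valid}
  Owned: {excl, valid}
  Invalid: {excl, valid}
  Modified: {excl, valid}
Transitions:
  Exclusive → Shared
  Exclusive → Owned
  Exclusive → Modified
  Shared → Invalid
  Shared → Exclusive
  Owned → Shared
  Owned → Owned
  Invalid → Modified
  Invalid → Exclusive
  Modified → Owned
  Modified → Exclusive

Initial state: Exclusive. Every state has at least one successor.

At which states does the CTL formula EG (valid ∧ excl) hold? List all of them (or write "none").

{Owned, Invalid, Modified}

States satisfying valid ∧ excl: {Owned, Invalid, Modified}.
States satisfying EG (valid ∧ excl): {Owned, Invalid, Modified}.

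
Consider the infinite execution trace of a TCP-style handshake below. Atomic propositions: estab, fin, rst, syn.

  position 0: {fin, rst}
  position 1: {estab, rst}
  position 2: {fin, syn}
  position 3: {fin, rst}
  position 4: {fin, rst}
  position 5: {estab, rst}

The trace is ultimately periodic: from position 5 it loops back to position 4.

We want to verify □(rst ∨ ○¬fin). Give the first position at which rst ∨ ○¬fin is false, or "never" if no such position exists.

2

Check rst ∨ ○¬fin at each position in order: 0 ✓, 1 ✓.
At position 2 the labels are {fin, syn} and the next position 3 has {fin, rst}, so rst ∨ ○¬fin is false there. This is the first violation.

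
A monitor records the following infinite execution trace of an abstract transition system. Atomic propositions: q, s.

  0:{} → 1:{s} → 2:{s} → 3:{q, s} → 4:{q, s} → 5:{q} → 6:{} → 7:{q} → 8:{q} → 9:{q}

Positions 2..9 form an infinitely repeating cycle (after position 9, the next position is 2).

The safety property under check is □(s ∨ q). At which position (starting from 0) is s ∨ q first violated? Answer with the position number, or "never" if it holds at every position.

At position 0 the labels are {}, so s ∨ q is false there. This is the first violation.

0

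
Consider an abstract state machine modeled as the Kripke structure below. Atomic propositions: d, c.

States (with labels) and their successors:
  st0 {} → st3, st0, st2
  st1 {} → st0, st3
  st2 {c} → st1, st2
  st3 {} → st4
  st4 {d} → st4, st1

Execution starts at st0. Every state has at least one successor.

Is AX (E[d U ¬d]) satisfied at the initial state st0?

Yes

States satisfying E[d U ¬d]: {st0, st1, st2, st3, st4}.
States satisfying AX (E[d U ¬d]): {st0, st1, st2, st3, st4}.
st0 ∈ Sat(AX (E[d U ¬d])).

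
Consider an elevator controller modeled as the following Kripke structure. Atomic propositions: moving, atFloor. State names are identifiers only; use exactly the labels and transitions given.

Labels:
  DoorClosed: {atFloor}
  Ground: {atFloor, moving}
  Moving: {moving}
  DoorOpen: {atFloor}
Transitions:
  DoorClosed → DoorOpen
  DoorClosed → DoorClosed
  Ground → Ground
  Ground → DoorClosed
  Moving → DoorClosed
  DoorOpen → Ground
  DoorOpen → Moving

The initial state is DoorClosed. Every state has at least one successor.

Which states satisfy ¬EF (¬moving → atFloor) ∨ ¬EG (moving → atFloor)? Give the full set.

{Moving}

States satisfying ¬moving → atFloor: {DoorClosed, Ground, Moving, DoorOpen}.
States satisfying EF (¬moving → atFloor): {DoorClosed, Ground, Moving, DoorOpen}.
States satisfying ¬EF (¬moving → atFloor): ∅.
States satisfying moving → atFloor: {DoorClosed, Ground, DoorOpen}.
States satisfying EG (moving → atFloor): {DoorClosed, Ground, DoorOpen}.
States satisfying ¬EG (moving → atFloor): {Moving}.
States satisfying ¬EF (¬moving → atFloor) ∨ ¬EG (moving → atFloor): {Moving}.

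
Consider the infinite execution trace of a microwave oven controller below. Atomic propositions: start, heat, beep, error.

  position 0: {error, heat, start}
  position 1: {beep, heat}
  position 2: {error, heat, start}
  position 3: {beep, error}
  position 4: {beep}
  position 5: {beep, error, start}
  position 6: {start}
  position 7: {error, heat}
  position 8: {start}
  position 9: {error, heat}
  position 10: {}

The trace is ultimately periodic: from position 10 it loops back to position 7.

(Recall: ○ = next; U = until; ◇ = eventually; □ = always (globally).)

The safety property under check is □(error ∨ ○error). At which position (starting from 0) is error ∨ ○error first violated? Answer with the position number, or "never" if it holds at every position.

error ∨ ○error holds at every position 0..10, and those are all the positions the trace ever visits, so the invariant □(error ∨ ○error) is never violated.

never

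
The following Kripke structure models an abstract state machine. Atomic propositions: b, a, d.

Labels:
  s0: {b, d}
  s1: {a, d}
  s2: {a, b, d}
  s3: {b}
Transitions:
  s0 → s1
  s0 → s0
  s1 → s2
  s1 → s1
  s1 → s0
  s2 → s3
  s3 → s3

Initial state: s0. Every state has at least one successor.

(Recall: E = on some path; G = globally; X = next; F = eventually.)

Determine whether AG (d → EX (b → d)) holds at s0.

States satisfying d → EX (b → d): {s0, s1, s3}.
States satisfying AG (d → EX (b → d)): {s3}.
s2 is reachable from s0 and violates d → EX (b → d), so AG fails at s0.
s0 ∉ Sat(AG (d → EX (b → d))).

Violated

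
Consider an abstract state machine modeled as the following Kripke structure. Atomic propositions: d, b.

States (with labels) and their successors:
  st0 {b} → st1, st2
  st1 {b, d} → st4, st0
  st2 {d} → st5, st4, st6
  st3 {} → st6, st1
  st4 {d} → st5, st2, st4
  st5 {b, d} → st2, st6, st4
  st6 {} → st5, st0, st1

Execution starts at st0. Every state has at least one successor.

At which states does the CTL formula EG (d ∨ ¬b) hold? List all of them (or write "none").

{st1, st2, st3, st4, st5, st6}

States satisfying d ∨ ¬b: {st1, st2, st3, st4, st5, st6}.
States satisfying EG (d ∨ ¬b): {st1, st2, st3, st4, st5, st6}.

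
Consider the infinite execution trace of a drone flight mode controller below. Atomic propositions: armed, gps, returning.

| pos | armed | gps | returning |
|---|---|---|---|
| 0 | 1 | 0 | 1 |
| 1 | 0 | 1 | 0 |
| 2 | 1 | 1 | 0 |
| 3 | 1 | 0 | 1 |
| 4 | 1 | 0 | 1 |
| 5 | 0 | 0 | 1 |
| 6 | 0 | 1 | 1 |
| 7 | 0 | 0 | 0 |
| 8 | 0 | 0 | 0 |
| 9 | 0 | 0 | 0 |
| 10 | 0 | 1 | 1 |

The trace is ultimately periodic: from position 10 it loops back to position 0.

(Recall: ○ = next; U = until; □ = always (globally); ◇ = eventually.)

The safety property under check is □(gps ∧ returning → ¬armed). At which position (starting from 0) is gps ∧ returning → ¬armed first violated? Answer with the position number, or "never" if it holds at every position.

never

gps ∧ returning → ¬armed holds at every position 0..10, and those are all the positions the trace ever visits, so the invariant □(gps ∧ returning → ¬armed) is never violated.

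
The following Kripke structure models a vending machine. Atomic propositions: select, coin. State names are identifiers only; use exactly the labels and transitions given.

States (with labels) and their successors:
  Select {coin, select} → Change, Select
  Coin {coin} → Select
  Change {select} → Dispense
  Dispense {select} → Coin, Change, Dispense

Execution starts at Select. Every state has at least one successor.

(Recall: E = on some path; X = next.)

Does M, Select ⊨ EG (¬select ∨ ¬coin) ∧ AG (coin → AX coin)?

No

States satisfying ¬select ∨ ¬coin: {Coin, Change, Dispense}.
States satisfying EG (¬select ∨ ¬coin): {Change, Dispense}.
States satisfying coin → AX coin: {Coin, Change, Dispense}.
States satisfying AG (coin → AX coin): ∅.
States satisfying EG (¬select ∨ ¬coin) ∧ AG (coin → AX coin): ∅.
Select ∉ Sat(EG (¬select ∨ ¬coin) ∧ AG (coin → AX coin)).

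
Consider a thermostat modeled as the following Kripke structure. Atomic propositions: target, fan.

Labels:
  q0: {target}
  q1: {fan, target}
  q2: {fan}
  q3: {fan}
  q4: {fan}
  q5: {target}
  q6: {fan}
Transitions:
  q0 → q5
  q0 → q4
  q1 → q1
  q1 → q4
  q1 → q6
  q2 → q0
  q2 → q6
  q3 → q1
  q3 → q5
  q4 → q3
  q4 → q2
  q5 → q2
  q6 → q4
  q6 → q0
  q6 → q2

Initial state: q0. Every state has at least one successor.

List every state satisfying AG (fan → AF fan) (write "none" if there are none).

{q0, q1, q2, q3, q4, q5, q6}

States satisfying fan → AF fan: {q0, q1, q2, q3, q4, q5, q6}.
States satisfying AG (fan → AF fan): {q0, q1, q2, q3, q4, q5, q6}.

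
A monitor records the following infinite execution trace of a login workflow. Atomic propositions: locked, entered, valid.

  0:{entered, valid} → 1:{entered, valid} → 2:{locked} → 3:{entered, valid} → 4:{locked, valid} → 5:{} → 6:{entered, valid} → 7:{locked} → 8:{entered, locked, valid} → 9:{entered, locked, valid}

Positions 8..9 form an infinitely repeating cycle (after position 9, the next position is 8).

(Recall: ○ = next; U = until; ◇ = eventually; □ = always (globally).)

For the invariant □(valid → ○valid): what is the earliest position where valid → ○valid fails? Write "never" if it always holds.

Check valid → ○valid at each position in order: 0 ✓.
At position 1 the labels are {entered, valid} and the next position 2 has {locked}, so valid → ○valid is false there. This is the first violation.

1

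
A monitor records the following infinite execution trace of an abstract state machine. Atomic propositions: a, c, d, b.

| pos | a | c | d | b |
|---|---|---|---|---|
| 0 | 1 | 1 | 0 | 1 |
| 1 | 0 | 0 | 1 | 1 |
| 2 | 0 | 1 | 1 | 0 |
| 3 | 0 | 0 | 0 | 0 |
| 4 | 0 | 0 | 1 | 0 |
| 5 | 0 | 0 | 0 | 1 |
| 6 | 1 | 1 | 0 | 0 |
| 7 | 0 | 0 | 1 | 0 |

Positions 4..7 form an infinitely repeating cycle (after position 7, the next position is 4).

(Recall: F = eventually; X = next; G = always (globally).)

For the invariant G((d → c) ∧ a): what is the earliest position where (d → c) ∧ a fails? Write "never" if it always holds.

Check (d → c) ∧ a at each position in order: 0 ✓.
At position 1 the labels are {b, d}, so (d → c) ∧ a is false there. This is the first violation.

1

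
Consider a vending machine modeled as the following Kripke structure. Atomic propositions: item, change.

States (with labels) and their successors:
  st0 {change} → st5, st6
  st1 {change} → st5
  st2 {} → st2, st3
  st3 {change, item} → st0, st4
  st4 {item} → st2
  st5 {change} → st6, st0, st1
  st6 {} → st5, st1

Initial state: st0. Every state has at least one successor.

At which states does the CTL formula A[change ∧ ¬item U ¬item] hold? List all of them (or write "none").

{st0, st1, st2, st5, st6}

States satisfying change ∧ ¬item: {st0, st1, st5}.
States satisfying ¬item: {st0, st1, st2, st5, st6}.
States satisfying A[change ∧ ¬item U ¬item]: {st0, st1, st2, st5, st6}.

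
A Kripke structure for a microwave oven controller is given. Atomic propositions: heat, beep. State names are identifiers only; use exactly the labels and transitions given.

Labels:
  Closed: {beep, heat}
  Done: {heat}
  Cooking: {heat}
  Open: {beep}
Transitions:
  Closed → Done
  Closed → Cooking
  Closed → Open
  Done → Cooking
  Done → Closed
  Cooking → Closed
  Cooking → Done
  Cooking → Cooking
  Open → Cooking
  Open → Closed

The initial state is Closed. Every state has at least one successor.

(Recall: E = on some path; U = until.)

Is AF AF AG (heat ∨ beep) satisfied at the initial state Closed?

States satisfying AF AG (heat ∨ beep): {Closed, Done, Cooking, Open}.
States satisfying AF AF AG (heat ∨ beep): {Closed, Done, Cooking, Open}.
Closed ∈ Sat(AF AF AG (heat ∨ beep)).

Holds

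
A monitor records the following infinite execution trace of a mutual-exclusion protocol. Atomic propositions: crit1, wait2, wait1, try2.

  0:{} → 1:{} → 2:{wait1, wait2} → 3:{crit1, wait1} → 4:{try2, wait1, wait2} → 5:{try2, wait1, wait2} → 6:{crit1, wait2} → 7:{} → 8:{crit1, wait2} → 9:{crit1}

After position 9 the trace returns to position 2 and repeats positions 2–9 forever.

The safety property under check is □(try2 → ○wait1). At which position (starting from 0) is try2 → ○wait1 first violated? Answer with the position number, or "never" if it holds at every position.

5

Check try2 → ○wait1 at each position in order: 0 ✓, 1 ✓, 2 ✓, 3 ✓, 4 ✓.
At position 5 the labels are {try2, wait1, wait2} and the next position 6 has {crit1, wait2}, so try2 → ○wait1 is false there. This is the first violation.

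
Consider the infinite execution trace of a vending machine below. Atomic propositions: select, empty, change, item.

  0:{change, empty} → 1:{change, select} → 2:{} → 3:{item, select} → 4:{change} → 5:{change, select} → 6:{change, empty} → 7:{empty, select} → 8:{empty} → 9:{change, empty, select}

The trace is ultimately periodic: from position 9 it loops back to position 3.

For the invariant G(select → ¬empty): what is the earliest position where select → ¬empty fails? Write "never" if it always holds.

7

Check select → ¬empty at each position in order: 0 ✓, 1 ✓, 2 ✓, 3 ✓, 4 ✓, 5 ✓, 6 ✓.
At position 7 the labels are {empty, select}, so select → ¬empty is false there. This is the first violation.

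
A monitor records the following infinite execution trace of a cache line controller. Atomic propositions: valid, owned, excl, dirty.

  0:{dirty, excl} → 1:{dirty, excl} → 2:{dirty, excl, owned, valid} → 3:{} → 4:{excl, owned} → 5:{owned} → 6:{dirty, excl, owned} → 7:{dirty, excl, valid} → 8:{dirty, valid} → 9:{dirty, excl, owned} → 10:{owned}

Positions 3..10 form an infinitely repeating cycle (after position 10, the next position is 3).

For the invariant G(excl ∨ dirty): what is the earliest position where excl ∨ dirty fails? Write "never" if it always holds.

Check excl ∨ dirty at each position in order: 0 ✓, 1 ✓, 2 ✓.
At position 3 the labels are {}, so excl ∨ dirty is false there. This is the first violation.

3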